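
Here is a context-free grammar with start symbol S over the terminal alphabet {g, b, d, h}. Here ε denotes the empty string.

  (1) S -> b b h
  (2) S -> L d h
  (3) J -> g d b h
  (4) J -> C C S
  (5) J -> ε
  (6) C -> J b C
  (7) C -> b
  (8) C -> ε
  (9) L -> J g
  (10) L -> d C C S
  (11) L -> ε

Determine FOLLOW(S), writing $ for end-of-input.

{$, b, d, g}

FIRST(S) = {b, d, g}  (via L d h)
FIRST(J) = {ε, b, d, g}  (via C C S)
FIRST(C) = {ε, b, d, g}  (via J b C)
FIRST(L) = {ε, b, d, g}  (via J g)
FOLLOW(S) includes $ since S is the start symbol.
FOLLOW(J): in C->J b C, J is followed by b C with FIRST {b}; in L->J g, J is followed by g with FIRST {g}. Thus FOLLOW(J) = {b, g}.
FOLLOW(C): in J->C C S (occurrence 1), C is followed by C S with FIRST {b, d, g}; in J->C C S (occurrence 2), C is followed by S with FIRST {b, d, g}; in C->J b C, the suffix after C is empty (adds nothing new); in L->d C C S (occurrence 1), C is followed by C S with FIRST {b, d, g}; in L->d C C S (occurrence 2), C is followed by S with FIRST {b, d, g}. Thus FOLLOW(C) = {b, d, g}.
FOLLOW(L): in S->L d h, L is followed by d h with FIRST {d}. Thus FOLLOW(L) = {d}.
FOLLOW(S): in J->C C S, the suffix after S is empty, so FOLLOW(S) ⊇ FOLLOW(J) = {b, g}; in L->d C C S, the suffix after S is empty, so FOLLOW(S) ⊇ FOLLOW(L) = {d}. Thus FOLLOW(S) = {$, b, d, g}.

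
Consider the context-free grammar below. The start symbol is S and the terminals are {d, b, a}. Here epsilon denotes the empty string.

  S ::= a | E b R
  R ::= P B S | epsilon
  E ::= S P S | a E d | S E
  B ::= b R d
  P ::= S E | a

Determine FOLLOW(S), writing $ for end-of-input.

FIRST(B) = {b}
FIRST(S) = {a}  (via E b R)
FIRST(E) = {a}  (via S P S, S E)
FIRST(P) = {a}  (via S E)
FIRST(R) = {epsilon, a}  (via P B S)
FOLLOW(S) includes $ since S is the start symbol.
FOLLOW(B): in R::=P B S, B is followed by S with FIRST {a}. Thus FOLLOW(B) = {a}.
FOLLOW(P): in R::=P B S, P is followed by B S with FIRST {b}; in E::=S P S, P is followed by S with FIRST {a}. Thus FOLLOW(P) = {a, b}.
FOLLOW(E): in S::=E b R, E is followed by b R with FIRST {b}; in E::=a E d, E is followed by d with FIRST {d}; in E::=S E, the suffix after E is empty (adds nothing new); in P::=S E, the suffix after E is empty, so FOLLOW(E) ⊇ FOLLOW(P) = {a, b}. Thus FOLLOW(E) = {a, b, d}.
FOLLOW(S): in R::=P B S, the suffix after S is empty, so FOLLOW(S) ⊇ FOLLOW(R) = {$, a, b, d}; in E::=S P S (occurrence 1), S is followed by P S with FIRST {a}; in E::=S P S (occurrence 2), the suffix after S is empty, so FOLLOW(S) ⊇ FOLLOW(E) = {a, b, d}; in E::=S E, S is followed by E with FIRST {a}; in P::=S E, S is followed by E with FIRST {a}. Thus FOLLOW(S) = {$, a, b, d}.
FOLLOW(R): in S::=E b R, the suffix after R is empty, so FOLLOW(R) ⊇ FOLLOW(S) = {$, a, b, d}; in B::=b R d, R is followed by d with FIRST {d}. Thus FOLLOW(R) = {$, a, b, d}.

{$, a, b, d}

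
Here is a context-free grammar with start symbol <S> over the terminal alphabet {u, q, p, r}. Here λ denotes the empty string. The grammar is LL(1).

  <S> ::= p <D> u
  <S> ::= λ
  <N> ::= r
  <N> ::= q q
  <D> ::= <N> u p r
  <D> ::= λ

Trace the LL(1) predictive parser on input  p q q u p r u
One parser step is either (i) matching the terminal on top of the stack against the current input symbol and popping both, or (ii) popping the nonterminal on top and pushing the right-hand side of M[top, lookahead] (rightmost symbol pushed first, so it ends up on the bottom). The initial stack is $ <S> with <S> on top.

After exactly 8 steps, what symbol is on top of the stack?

r

     Stack          Input            Action
  1  $ <S>          p q q u p r u $  expand <S> ::= p <D> u
  2  $ u <D> p      p q q u p r u $  match p
  3  $ u <D>        q q u p r u $    expand <D> ::= <N> u p r
  4  $ u r p u <N>  q q u p r u $    expand <N> ::= q q
  5  $ u r p u q q  q q u p r u $    match q
  6  $ u r p u q    q u p r u $      match q
  7  $ u r p u      u p r u $        match u
  8  $ u r p        p r u $          match p
Stack after step 8: $ u r (top = r).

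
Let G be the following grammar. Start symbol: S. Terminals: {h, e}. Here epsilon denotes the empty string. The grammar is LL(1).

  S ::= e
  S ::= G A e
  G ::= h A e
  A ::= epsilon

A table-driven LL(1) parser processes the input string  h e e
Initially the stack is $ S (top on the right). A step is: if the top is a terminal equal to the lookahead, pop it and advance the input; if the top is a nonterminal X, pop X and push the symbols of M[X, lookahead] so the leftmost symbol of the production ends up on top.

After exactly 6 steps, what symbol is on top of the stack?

step 1: stack=$ S  input=h e e $  — expand S ::= G A e
step 2: stack=$ e A G  input=h e e $  — expand G ::= h A e
step 3: stack=$ e A e A h  input=h e e $  — match h
step 4: stack=$ e A e A  input=e e $  — expand A ::= epsilon
step 5: stack=$ e A e  input=e e $  — match e
step 6: stack=$ e A  input=e $  — expand A ::= epsilon
Stack after step 6: $ e (top = e).

e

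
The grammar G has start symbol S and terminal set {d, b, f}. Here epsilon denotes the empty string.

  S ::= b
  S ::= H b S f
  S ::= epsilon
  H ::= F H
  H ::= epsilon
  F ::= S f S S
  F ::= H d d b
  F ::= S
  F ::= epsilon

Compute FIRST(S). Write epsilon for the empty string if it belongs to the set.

{epsilon, b, d, f}

FIRST(S) = {epsilon, b, d, f}  (via H b S f)
FIRST(H) = {epsilon, b, d, f}  (via F H)
FIRST(F) = {epsilon, b, d, f}  (via S f S S, H d d b, S)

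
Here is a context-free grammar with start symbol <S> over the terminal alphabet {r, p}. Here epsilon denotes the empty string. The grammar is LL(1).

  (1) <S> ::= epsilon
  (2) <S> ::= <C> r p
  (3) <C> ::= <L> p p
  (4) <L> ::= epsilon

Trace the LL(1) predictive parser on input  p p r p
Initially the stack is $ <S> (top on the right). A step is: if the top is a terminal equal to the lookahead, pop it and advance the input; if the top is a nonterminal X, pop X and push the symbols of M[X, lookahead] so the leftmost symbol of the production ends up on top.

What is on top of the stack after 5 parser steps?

r

step 1: stack=$ <S>  input=p p r p $  — expand <S> ::= <C> r p
step 2: stack=$ p r <C>  input=p p r p $  — expand <C> ::= <L> p p
step 3: stack=$ p r p p <L>  input=p p r p $  — expand <L> ::= epsilon
step 4: stack=$ p r p p  input=p p r p $  — match p
step 5: stack=$ p r p  input=p r p $  — match p
Stack after step 5: $ p r (top = r).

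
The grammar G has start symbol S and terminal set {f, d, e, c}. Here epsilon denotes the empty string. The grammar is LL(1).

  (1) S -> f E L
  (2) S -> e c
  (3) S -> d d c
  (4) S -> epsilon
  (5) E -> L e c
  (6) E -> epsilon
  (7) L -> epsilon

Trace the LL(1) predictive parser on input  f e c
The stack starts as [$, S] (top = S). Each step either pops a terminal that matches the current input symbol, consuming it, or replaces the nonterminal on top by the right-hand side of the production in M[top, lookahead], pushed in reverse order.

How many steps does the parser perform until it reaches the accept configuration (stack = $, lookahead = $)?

step 1: stack=$ S  input=f e c $  — expand S -> f E L
step 2: stack=$ L E f  input=f e c $  — match f
step 3: stack=$ L E  input=e c $  — expand E -> L e c
step 4: stack=$ L c e L  input=e c $  — expand L -> epsilon
step 5: stack=$ L c e  input=e c $  — match e
step 6: stack=$ L c  input=c $  — match c
step 7: stack=$ L  input=$  — expand L -> epsilon
Accept reached after 7 steps.

7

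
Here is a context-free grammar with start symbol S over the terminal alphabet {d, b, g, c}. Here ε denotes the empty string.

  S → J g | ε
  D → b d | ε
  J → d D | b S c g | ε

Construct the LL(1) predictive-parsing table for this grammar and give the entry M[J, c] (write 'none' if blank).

FIRST(D) = {ε, b}
FIRST(J) = {ε, b, d}
FIRST(S) = {ε, b, d, g}  (via J g)
FOLLOW(S) includes $ since S is the start symbol.
FOLLOW(J): in S→J g, J is followed by g with FIRST {g}. Thus FOLLOW(J) = {g}.
For J → d D: FIRST(d D) = {d}, so it goes in M[J, t] for t ∈ {d}.
For J → b S c g: FIRST(b S c g) = {b}, so it goes in M[J, t] for t ∈ {b}.
For J → ε: FIRST(ε) = {ε}, so it goes in M[J, t] for t ∈ {}; since ε ∈ FIRST, also for every t ∈ FOLLOW(J) = {g}.
None of these place a production in M[J, c].

none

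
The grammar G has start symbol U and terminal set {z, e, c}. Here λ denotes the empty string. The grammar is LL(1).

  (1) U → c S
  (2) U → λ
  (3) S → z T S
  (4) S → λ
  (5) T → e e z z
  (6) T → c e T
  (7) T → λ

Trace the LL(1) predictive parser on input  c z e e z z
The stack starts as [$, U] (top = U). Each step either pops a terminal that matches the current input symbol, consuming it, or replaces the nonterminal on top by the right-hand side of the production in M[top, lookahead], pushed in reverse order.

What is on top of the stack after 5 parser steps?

     Stack    Input          Action
  1  $ U      c z e e z z $  expand U → c S
  2  $ S c    c z e e z z $  match c
  3  $ S      z e e z z $    expand S → z T S
  4  $ S T z  z e e z z $    match z
  5  $ S T    e e z z $      expand T → e e z z
Stack after step 5: $ S z z e e (top = e).

e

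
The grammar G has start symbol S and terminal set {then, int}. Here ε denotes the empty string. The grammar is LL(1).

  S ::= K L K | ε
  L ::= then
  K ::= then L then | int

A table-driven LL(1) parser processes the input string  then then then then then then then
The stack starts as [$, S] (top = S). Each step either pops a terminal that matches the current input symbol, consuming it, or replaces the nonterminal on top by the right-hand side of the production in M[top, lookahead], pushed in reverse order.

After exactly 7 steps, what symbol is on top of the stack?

then

step 1: stack=$ S  input=then then then then then then then $  — expand S ::= K L K
step 2: stack=$ K L K  input=then then then then then then then $  — expand K ::= then L then
step 3: stack=$ K L then L then  input=then then then then then then then $  — match then
step 4: stack=$ K L then L  input=then then then then then then $  — expand L ::= then
step 5: stack=$ K L then then  input=then then then then then then $  — match then
step 6: stack=$ K L then  input=then then then then then $  — match then
step 7: stack=$ K L  input=then then then then $  — expand L ::= then
Stack after step 7: $ K then (top = then).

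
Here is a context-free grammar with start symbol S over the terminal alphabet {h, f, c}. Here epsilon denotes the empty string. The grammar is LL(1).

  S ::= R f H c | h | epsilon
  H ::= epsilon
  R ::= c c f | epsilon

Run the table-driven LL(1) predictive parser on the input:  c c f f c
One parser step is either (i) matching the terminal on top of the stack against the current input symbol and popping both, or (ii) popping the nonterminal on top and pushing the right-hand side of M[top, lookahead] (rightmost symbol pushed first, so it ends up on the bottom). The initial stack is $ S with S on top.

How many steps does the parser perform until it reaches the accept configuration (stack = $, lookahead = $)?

8

step 1: stack=$ S  input=c c f f c $  — expand S ::= R f H c
step 2: stack=$ c H f R  input=c c f f c $  — expand R ::= c c f
step 3: stack=$ c H f f c c  input=c c f f c $  — match c
step 4: stack=$ c H f f c  input=c f f c $  — match c
step 5: stack=$ c H f f  input=f f c $  — match f
step 6: stack=$ c H f  input=f c $  — match f
step 7: stack=$ c H  input=c $  — expand H ::= epsilon
step 8: stack=$ c  input=c $  — match c
Accept reached after 8 steps.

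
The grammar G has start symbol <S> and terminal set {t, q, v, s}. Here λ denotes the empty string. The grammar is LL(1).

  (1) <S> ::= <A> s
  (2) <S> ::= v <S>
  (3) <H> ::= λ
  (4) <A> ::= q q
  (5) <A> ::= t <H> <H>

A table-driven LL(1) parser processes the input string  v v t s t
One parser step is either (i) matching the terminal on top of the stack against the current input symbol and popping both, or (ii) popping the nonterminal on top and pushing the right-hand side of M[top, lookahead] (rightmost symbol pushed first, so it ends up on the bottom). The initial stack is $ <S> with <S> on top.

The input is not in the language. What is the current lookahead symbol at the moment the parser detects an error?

step 1: stack=$ <S>  input=v v t s t $  — expand <S> ::= v <S>
step 2: stack=$ <S> v  input=v v t s t $  — match v
step 3: stack=$ <S>  input=v t s t $  — expand <S> ::= v <S>
step 4: stack=$ <S> v  input=v t s t $  — match v
step 5: stack=$ <S>  input=t s t $  — expand <S> ::= <A> s
step 6: stack=$ s <A>  input=t s t $  — expand <A> ::= t <H> <H>
step 7: stack=$ s <H> <H> t  input=t s t $  — match t
step 8: stack=$ s <H> <H>  input=s t $  — expand <H> ::= λ
step 9: stack=$ s <H>  input=s t $  — expand <H> ::= λ
step 10: stack=$ s  input=s t $  — match s
step 11: stack=$  input=t $  — error: stack empty but input remains

t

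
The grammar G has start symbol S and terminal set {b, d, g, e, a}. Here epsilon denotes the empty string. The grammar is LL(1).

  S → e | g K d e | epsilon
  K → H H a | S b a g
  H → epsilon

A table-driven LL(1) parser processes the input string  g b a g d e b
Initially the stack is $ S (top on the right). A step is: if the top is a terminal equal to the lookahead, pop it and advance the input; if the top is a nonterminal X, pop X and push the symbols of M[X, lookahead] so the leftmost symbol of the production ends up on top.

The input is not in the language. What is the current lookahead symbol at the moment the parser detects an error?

step 1: stack=$ S  input=g b a g d e b $  — expand S → g K d e
step 2: stack=$ e d K g  input=g b a g d e b $  — match g
step 3: stack=$ e d K  input=b a g d e b $  — expand K → S b a g
step 4: stack=$ e d g a b S  input=b a g d e b $  — expand S → epsilon
step 5: stack=$ e d g a b  input=b a g d e b $  — match b
step 6: stack=$ e d g a  input=a g d e b $  — match a
step 7: stack=$ e d g  input=g d e b $  — match g
step 8: stack=$ e d  input=d e b $  — match d
step 9: stack=$ e  input=e b $  — match e
step 10: stack=$  input=b $  — error: stack empty but input remains

b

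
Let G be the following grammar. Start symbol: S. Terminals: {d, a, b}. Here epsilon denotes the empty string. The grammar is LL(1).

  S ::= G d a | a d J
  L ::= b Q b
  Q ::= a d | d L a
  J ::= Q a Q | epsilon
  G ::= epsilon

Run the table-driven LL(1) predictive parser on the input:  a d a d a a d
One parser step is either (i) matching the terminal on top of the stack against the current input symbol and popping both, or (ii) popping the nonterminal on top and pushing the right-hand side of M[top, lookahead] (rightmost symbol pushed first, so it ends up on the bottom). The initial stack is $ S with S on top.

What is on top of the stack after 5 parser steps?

a

step 1: stack=$ S  input=a d a d a a d $  — expand S ::= a d J
step 2: stack=$ J d a  input=a d a d a a d $  — match a
step 3: stack=$ J d  input=d a d a a d $  — match d
step 4: stack=$ J  input=a d a a d $  — expand J ::= Q a Q
step 5: stack=$ Q a Q  input=a d a a d $  — expand Q ::= a d
Stack after step 5: $ Q a d a (top = a).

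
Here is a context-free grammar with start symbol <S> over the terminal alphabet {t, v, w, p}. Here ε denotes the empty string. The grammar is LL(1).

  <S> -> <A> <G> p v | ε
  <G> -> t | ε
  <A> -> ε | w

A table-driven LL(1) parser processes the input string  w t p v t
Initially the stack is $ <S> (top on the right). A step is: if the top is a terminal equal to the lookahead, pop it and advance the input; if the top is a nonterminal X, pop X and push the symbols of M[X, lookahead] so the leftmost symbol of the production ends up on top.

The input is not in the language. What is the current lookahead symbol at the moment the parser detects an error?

step 1: stack=$ <S>  input=w t p v t $  — expand <S> -> <A> <G> p v
step 2: stack=$ v p <G> <A>  input=w t p v t $  — expand <A> -> w
step 3: stack=$ v p <G> w  input=w t p v t $  — match w
step 4: stack=$ v p <G>  input=t p v t $  — expand <G> -> t
step 5: stack=$ v p t  input=t p v t $  — match t
step 6: stack=$ v p  input=p v t $  — match p
step 7: stack=$ v  input=v t $  — match v
step 8: stack=$  input=t $  — error: stack empty but input remains

t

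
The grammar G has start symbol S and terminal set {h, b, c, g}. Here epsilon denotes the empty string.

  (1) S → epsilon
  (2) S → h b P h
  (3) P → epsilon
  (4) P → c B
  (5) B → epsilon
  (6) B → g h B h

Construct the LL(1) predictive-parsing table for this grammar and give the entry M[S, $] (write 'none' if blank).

S → epsilon

FIRST(S): from S→epsilon we get {epsilon}; from S→h b P h we get {h}. So FIRST(S) = {epsilon, h}.
FIRST(P): from P→epsilon we get {epsilon}; from P→c B we get {c}. So FIRST(P) = {epsilon, c}.
FIRST(B): from B→epsilon we get {epsilon}; from B→g h B h we get {g}. So FIRST(B) = {epsilon, g}.
FOLLOW(S) includes $ since S is the start symbol.
FOLLOW(S): S appears on no right-hand side. Thus FOLLOW(S) = {$}.
For S → epsilon: FIRST(epsilon) = {epsilon}, so it goes in M[S, t] for t ∈ {}; since epsilon ∈ FIRST, also for every t ∈ FOLLOW(S) = {$}.
For S → h b P h: FIRST(h b P h) = {h}, so it goes in M[S, t] for t ∈ {h}.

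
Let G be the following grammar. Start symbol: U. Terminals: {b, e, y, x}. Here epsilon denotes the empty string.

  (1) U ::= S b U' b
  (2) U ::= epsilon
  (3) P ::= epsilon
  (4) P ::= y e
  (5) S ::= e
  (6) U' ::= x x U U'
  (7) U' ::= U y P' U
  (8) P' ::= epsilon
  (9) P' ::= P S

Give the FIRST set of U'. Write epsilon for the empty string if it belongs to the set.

FIRST(P): from P::=epsilon we get {epsilon}; from P::=y e we get {y}. So FIRST(P) = {epsilon, y}.
FIRST(S): from S::=e we get {e}. So FIRST(S) = {e}.
FIRST(U): from U::=S b U' b we get {e}; from U::=epsilon we get {epsilon}. So FIRST(U) = {epsilon, e}.
FIRST(P'): from P'::=epsilon we get {epsilon}; from P'::=P S we get {e, y}. So FIRST(P') = {epsilon, e, y}.
FIRST(U'): from U'::=x x U U' we get {x}; from U'::=U y P' U we get {e, y}. So FIRST(U') = {e, x, y}.

{e, x, y}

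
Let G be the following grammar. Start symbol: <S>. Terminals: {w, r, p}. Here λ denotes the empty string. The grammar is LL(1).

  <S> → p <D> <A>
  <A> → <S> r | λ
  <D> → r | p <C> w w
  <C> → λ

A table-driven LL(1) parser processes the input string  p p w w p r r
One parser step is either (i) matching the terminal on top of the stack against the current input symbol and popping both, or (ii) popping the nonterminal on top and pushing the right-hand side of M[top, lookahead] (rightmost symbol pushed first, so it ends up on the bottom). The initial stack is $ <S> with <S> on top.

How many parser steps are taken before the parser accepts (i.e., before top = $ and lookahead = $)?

14

step 1: stack=$ <S>  input=p p w w p r r $  — expand <S> → p <D> <A>
step 2: stack=$ <A> <D> p  input=p p w w p r r $  — match p
step 3: stack=$ <A> <D>  input=p w w p r r $  — expand <D> → p <C> w w
step 4: stack=$ <A> w w <C> p  input=p w w p r r $  — match p
step 5: stack=$ <A> w w <C>  input=w w p r r $  — expand <C> → λ
step 6: stack=$ <A> w w  input=w w p r r $  — match w
step 7: stack=$ <A> w  input=w p r r $  — match w
step 8: stack=$ <A>  input=p r r $  — expand <A> → <S> r
step 9: stack=$ r <S>  input=p r r $  — expand <S> → p <D> <A>
step 10: stack=$ r <A> <D> p  input=p r r $  — match p
step 11: stack=$ r <A> <D>  input=r r $  — expand <D> → r
step 12: stack=$ r <A> r  input=r r $  — match r
step 13: stack=$ r <A>  input=r $  — expand <A> → λ
step 14: stack=$ r  input=r $  — match r
Accept reached after 14 steps.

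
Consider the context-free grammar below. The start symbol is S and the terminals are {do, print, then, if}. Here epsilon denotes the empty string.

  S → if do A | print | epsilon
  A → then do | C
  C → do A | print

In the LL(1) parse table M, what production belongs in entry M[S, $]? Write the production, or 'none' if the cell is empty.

FIRST(S) = {epsilon, if, print}
FIRST(C) = {do, print}
FIRST(A) = {do, print, then}  (via C)
FOLLOW(S) includes $ since S is the start symbol.
FOLLOW(S): S appears on no right-hand side. Thus FOLLOW(S) = {$}.
For S → if do A: FIRST(if do A) = {if}, so it goes in M[S, t] for t ∈ {if}.
For S → print: FIRST(print) = {print}, so it goes in M[S, t] for t ∈ {print}.
For S → epsilon: FIRST(epsilon) = {epsilon}, so it goes in M[S, t] for t ∈ {}; since epsilon ∈ FIRST, also for every t ∈ FOLLOW(S) = {$}.

S → epsilon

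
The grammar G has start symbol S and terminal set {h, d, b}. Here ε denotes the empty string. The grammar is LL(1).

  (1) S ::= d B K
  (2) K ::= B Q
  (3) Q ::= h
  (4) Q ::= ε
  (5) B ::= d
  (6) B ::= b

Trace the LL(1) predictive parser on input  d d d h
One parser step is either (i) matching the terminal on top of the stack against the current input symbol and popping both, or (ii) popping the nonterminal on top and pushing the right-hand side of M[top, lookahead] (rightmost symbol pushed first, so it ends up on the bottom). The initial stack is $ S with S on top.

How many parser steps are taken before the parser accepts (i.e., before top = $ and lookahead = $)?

9

step 1: stack=$ S  input=d d d h $  — expand S ::= d B K
step 2: stack=$ K B d  input=d d d h $  — match d
step 3: stack=$ K B  input=d d h $  — expand B ::= d
step 4: stack=$ K d  input=d d h $  — match d
step 5: stack=$ K  input=d h $  — expand K ::= B Q
step 6: stack=$ Q B  input=d h $  — expand B ::= d
step 7: stack=$ Q d  input=d h $  — match d
step 8: stack=$ Q  input=h $  — expand Q ::= h
step 9: stack=$ h  input=h $  — match h
Accept reached after 9 steps.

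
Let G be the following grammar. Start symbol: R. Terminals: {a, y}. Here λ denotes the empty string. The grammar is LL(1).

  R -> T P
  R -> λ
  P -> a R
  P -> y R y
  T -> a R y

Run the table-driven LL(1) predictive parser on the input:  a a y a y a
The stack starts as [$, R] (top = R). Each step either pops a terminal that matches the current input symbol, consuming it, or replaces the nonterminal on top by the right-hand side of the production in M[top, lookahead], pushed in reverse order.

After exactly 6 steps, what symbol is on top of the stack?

     Stack          Input          Action
  1  $ R            a a y a y a $  expand R -> T P
  2  $ P T          a a y a y a $  expand T -> a R y
  3  $ P y R a      a a y a y a $  match a
  4  $ P y R        a y a y a $    expand R -> T P
  5  $ P y P T      a y a y a $    expand T -> a R y
  6  $ P y P y R a  a y a y a $    match a
Stack after step 6: $ P y P y R (top = R).

R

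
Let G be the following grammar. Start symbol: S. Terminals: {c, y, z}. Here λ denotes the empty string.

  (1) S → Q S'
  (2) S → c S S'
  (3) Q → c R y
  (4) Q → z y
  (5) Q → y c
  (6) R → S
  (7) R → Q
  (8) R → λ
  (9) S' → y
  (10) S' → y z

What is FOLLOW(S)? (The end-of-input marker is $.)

{$, y}

FIRST(Q): from Q→c R y we get {c}; from Q→z y we get {z}; from Q→y c we get {y}. So FIRST(Q) = {c, y, z}.
FIRST(S'): from S'→y we get {y}; from S'→y z we get {y}. So FIRST(S') = {y}.
FIRST(S): from S→Q S' we get {c, y, z}; from S→c S S' we get {c}. So FIRST(S) = {c, y, z}.
FIRST(R): from R→S we get {c, y, z}; from R→Q we get {c, y, z}; from R→λ we get {λ}. So FIRST(R) = {λ, c, y, z}.
FOLLOW(S) includes $ since S is the start symbol.
FOLLOW(R): in Q→c R y, R is followed by y with FIRST {y}. Thus FOLLOW(R) = {y}.
FOLLOW(S): in S→c S S', S is followed by S' with FIRST {y}; in R→S, the suffix after S is empty, so FOLLOW(S) ⊇ FOLLOW(R) = {y}. Thus FOLLOW(S) = {$, y}.
FOLLOW(Q): in S→Q S', Q is followed by S' with FIRST {y}; in R→Q, the suffix after Q is empty, so FOLLOW(Q) ⊇ FOLLOW(R) = {y}. Thus FOLLOW(Q) = {y}.
FOLLOW(S'): in S→Q S', the suffix after S' is empty, so FOLLOW(S') ⊇ FOLLOW(S) = {$, y}; in S→c S S', the suffix after S' is empty, so FOLLOW(S') ⊇ FOLLOW(S) = {$, y}. Thus FOLLOW(S') = {$, y}.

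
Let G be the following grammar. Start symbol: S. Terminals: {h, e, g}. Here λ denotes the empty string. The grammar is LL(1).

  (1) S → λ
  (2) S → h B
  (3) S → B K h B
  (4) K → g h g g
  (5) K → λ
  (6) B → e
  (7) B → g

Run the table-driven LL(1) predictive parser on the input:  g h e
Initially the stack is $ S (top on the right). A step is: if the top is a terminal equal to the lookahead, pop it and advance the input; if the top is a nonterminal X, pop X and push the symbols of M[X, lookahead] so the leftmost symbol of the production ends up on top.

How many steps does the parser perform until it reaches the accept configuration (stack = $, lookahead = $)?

7

step 1: stack=$ S  input=g h e $  — expand S → B K h B
step 2: stack=$ B h K B  input=g h e $  — expand B → g
step 3: stack=$ B h K g  input=g h e $  — match g
step 4: stack=$ B h K  input=h e $  — expand K → λ
step 5: stack=$ B h  input=h e $  — match h
step 6: stack=$ B  input=e $  — expand B → e
step 7: stack=$ e  input=e $  — match e
Accept reached after 7 steps.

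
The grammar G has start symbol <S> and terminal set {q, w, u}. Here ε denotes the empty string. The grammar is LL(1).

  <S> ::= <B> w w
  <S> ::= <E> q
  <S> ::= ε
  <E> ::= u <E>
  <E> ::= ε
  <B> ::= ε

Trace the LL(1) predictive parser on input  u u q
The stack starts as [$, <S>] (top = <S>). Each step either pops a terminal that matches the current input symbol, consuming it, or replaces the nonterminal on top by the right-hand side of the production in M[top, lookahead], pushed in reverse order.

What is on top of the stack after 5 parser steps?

     Stack      Input    Action
  1  $ <S>      u u q $  expand <S> ::= <E> q
  2  $ q <E>    u u q $  expand <E> ::= u <E>
  3  $ q <E> u  u u q $  match u
  4  $ q <E>    u q $    expand <E> ::= u <E>
  5  $ q <E> u  u q $    match u
Stack after step 5: $ q <E> (top = <E>).

<E>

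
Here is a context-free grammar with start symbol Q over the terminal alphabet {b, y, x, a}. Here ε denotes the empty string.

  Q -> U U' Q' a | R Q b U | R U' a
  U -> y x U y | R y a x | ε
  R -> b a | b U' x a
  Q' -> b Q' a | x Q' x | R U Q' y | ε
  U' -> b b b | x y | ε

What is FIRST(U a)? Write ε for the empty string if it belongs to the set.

{a, b, y}

FIRST(R) = {b}
FIRST(U') = {ε, b, x}
FIRST(U) = {ε, b, y}  (via R y a x)
FIRST(Q') = {ε, b, x}  (via R U Q' y)
FIRST(Q) = {a, b, x, y}  (via U U' Q' a, R Q b U, R U' a)
FIRST(U a): take FIRST of each symbol in turn, carrying on past any symbol whose FIRST contains ε; result {a, b, y}.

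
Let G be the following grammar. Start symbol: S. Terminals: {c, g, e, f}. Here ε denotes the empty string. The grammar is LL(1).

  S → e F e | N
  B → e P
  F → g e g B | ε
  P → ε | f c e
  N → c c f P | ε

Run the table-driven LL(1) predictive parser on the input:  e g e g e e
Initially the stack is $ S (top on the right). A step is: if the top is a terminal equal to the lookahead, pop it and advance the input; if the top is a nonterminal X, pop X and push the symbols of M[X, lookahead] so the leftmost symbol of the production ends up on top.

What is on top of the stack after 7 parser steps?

e

step 1: stack=$ S  input=e g e g e e $  — expand S → e F e
step 2: stack=$ e F e  input=e g e g e e $  — match e
step 3: stack=$ e F  input=g e g e e $  — expand F → g e g B
step 4: stack=$ e B g e g  input=g e g e e $  — match g
step 5: stack=$ e B g e  input=e g e e $  — match e
step 6: stack=$ e B g  input=g e e $  — match g
step 7: stack=$ e B  input=e e $  — expand B → e P
Stack after step 7: $ e P e (top = e).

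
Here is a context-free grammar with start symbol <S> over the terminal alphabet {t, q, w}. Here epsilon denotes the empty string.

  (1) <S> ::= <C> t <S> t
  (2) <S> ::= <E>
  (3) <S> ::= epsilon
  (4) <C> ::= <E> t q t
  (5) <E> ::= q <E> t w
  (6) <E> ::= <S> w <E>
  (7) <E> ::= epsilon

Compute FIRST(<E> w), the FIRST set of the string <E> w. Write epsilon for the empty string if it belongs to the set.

{q, t, w}

FIRST(<S>): from <S>::=<C> t <S> t we get {q, t, w}; from <S>::=<E> we get {epsilon, q, t, w}; from <S>::=epsilon we get {epsilon}. So FIRST(<S>) = {epsilon, q, t, w}.
FIRST(<E>): from <E>::=q <E> t w we get {q}; from <E>::=<S> w <E> we get {q, t, w}; from <E>::=epsilon we get {epsilon}. So FIRST(<E>) = {epsilon, q, t, w}.
FIRST(<C>): from <C>::=<E> t q t we get {q, t, w}. So FIRST(<C>) = {q, t, w}.
FIRST(<E> w): take FIRST of each symbol in turn, carrying on past any symbol whose FIRST contains epsilon; result {q, t, w}.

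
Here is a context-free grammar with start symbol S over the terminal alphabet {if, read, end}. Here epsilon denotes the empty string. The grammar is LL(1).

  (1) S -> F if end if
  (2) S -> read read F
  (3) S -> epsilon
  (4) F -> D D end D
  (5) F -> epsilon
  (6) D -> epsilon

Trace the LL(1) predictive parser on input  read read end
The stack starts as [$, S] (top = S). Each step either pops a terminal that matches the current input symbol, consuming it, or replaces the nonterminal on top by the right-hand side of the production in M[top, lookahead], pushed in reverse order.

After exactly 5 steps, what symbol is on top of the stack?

D

step 1: stack=$ S  input=read read end $  — expand S -> read read F
step 2: stack=$ F read read  input=read read end $  — match read
step 3: stack=$ F read  input=read end $  — match read
step 4: stack=$ F  input=end $  — expand F -> D D end D
step 5: stack=$ D end D D  input=end $  — expand D -> epsilon
Stack after step 5: $ D end D (top = D).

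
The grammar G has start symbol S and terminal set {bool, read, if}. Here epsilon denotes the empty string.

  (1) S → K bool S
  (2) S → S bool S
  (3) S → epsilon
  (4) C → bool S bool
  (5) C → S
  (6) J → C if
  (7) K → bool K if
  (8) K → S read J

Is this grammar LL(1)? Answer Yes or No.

No

FIRST(S) = {epsilon, bool, read}
FIRST(C) = {epsilon, bool, read}
FIRST(J) = {bool, if, read}
FIRST(K) = {bool, read}
FOLLOW(S) = {$, bool, if, read}
FOLLOW(C) = {if}
FOLLOW(J) = {bool, if}
FOLLOW(K) = {bool, if}
Cell M[C, bool] receives both C → bool S bool and C → S — the grammar is not LL(1).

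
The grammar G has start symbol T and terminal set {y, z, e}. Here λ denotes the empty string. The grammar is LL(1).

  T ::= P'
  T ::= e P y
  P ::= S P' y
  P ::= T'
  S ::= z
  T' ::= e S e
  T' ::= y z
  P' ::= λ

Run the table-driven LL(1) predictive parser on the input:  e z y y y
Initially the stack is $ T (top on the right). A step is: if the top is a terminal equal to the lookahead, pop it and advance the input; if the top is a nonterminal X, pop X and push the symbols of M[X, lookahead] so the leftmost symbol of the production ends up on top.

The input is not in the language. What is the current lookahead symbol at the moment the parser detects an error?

step 1: stack=$ T  input=e z y y y $  — expand T ::= e P y
step 2: stack=$ y P e  input=e z y y y $  — match e
step 3: stack=$ y P  input=z y y y $  — expand P ::= S P' y
step 4: stack=$ y y P' S  input=z y y y $  — expand S ::= z
step 5: stack=$ y y P' z  input=z y y y $  — match z
step 6: stack=$ y y P'  input=y y y $  — expand P' ::= λ
step 7: stack=$ y y  input=y y y $  — match y
step 8: stack=$ y  input=y y $  — match y
step 9: stack=$  input=y $  — error: stack empty but input remains

y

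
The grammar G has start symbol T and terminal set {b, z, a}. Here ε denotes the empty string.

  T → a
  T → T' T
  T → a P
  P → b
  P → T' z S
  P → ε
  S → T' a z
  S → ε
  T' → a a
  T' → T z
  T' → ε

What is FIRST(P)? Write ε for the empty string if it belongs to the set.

{ε, a, b, z}

FIRST(T) = {a}  (via T' T)
FIRST(T') = {ε, a}  (via T z)
FIRST(P) = {ε, a, b, z}  (via T' z S)
FIRST(S) = {ε, a}  (via T' a z)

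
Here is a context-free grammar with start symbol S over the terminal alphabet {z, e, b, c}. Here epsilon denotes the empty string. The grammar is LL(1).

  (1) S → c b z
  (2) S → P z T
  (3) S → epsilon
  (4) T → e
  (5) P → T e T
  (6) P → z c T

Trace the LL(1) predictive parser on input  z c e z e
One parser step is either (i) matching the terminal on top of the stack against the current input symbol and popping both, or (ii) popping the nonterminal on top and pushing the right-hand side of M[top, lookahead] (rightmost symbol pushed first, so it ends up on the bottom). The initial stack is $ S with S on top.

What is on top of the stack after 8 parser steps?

e

     Stack        Input        Action
  1  $ S          z c e z e $  expand S → P z T
  2  $ T z P      z c e z e $  expand P → z c T
  3  $ T z T c z  z c e z e $  match z
  4  $ T z T c    c e z e $    match c
  5  $ T z T      e z e $      expand T → e
  6  $ T z e      e z e $      match e
  7  $ T z        z e $        match z
  8  $ T          e $          expand T → e
Stack after step 8: $ e (top = e).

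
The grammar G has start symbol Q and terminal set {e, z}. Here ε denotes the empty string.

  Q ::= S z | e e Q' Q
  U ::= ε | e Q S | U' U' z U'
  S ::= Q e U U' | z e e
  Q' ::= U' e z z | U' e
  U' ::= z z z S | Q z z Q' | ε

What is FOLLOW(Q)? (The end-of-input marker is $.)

{$, e, z}

FIRST(Q) = {e, z}  (via S z)
FIRST(S) = {e, z}  (via Q e U U')
FIRST(U') = {ε, e, z}  (via Q z z Q')
FIRST(U) = {ε, e, z}  (via U' U' z U')
FIRST(Q') = {e, z}  (via U' e z z, U' e)
FOLLOW(Q) includes $ since Q is the start symbol.
FOLLOW(Q): in Q::=e e Q' Q, the suffix after Q is empty (adds nothing new); in U::=e Q S, Q is followed by S with FIRST {e, z}; in S::=Q e U U', Q is followed by e U U' with FIRST {e}; in U'::=Q z z Q', Q is followed by z z Q' with FIRST {z}. Thus FOLLOW(Q) = {$, e, z}.
FOLLOW(U): in S::=Q e U U', U is followed by U' with FIRST {ε, e, z}; in S::=Q e U U', the suffix after U is nullable, so FOLLOW(U) ⊇ FOLLOW(S) = {e, z}. Thus FOLLOW(U) = {e, z}.
FOLLOW(S): in Q::=S z, S is followed by z with FIRST {z}; in U::=e Q S, the suffix after S is empty, so FOLLOW(S) ⊇ FOLLOW(U) = {e, z}; in U'::=z z z S, the suffix after S is empty, so FOLLOW(S) ⊇ FOLLOW(U') = {e, z}. Thus FOLLOW(S) = {e, z}.
FOLLOW(U'): in U::=U' U' z U' (occurrence 1), U' is followed by U' z U' with FIRST {e, z}; in U::=U' U' z U' (occurrence 2), U' is followed by z U' with FIRST {z}; in U::=U' U' z U' (occurrence 3), the suffix after U' is empty, so FOLLOW(U') ⊇ FOLLOW(U) = {e, z}; in S::=Q e U U', the suffix after U' is empty, so FOLLOW(U') ⊇ FOLLOW(S) = {e, z}; in Q'::=U' e z z, U' is followed by e z z with FIRST {e}; in Q'::=U' e, U' is followed by e with FIRST {e}. Thus FOLLOW(U') = {e, z}.
FOLLOW(Q'): in Q::=e e Q' Q, Q' is followed by Q with FIRST {e, z}; in U'::=Q z z Q', the suffix after Q' is empty, so FOLLOW(Q') ⊇ FOLLOW(U') = {e, z}. Thus FOLLOW(Q') = {e, z}.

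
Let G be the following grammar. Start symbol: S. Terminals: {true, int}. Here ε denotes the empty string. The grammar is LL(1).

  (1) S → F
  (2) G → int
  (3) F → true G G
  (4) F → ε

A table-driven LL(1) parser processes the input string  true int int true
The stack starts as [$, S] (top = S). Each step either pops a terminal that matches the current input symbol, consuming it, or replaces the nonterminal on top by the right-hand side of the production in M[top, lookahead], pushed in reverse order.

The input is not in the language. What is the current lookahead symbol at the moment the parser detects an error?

true

     Stack       Input                Action
  1  $ S         true int int true $  expand S → F
  2  $ F         true int int true $  expand F → true G G
  3  $ G G true  true int int true $  match true
  4  $ G G       int int true $       expand G → int
  5  $ G int     int int true $       match int
  6  $ G         int true $           expand G → int
  7  $ int       int true $           match int
  8  $           true $               error: stack empty but input remains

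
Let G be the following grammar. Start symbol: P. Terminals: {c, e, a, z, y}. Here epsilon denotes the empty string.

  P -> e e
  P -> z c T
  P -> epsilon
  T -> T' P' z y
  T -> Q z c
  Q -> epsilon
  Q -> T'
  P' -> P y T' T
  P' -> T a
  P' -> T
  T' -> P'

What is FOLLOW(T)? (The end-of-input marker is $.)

FIRST(P) = {epsilon, e, z}
FIRST(T) = {e, y, z}  (via T' P' z y, Q z c)
FIRST(P') = {e, y, z}  (via P y T' T, T a, T)
FIRST(T') = {e, y, z}  (via P')
FIRST(Q) = {epsilon, e, y, z}  (via T')
FOLLOW(P) includes $ since P is the start symbol.
FOLLOW(P): in P'->P y T' T, P is followed by y T' T with FIRST {y}. Thus FOLLOW(P) = {$, y}.
FOLLOW(Q): in T->Q z c, Q is followed by z c with FIRST {z}. Thus FOLLOW(Q) = {z}.
FOLLOW(T'): in T->T' P' z y, T' is followed by P' z y with FIRST {e, y, z}; in Q->T', the suffix after T' is empty, so FOLLOW(T') ⊇ FOLLOW(Q) = {z}; in P'->P y T' T, T' is followed by T with FIRST {e, y, z}. Thus FOLLOW(T') = {e, y, z}.
FOLLOW(P'): in T->T' P' z y, P' is followed by z y with FIRST {z}; in T'->P', the suffix after P' is empty, so FOLLOW(P') ⊇ FOLLOW(T') = {e, y, z}. Thus FOLLOW(P') = {e, y, z}.
FOLLOW(T): in P->z c T, the suffix after T is empty, so FOLLOW(T) ⊇ FOLLOW(P) = {$, y}; in P'->P y T' T, the suffix after T is empty, so FOLLOW(T) ⊇ FOLLOW(P') = {e, y, z}; in P'->T a, T is followed by a with FIRST {a}; in P'->T, the suffix after T is empty, so FOLLOW(T) ⊇ FOLLOW(P') = {e, y, z}. Thus FOLLOW(T) = {$, a, e, y, z}.

{$, a, e, y, z}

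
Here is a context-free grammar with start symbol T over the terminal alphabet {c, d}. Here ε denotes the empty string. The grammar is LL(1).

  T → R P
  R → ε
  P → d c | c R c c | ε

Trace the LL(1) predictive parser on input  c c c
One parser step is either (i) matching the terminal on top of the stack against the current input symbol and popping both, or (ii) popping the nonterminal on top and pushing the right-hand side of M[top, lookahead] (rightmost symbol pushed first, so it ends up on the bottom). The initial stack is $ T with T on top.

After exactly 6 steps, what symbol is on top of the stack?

step 1: stack=$ T  input=c c c $  — expand T → R P
step 2: stack=$ P R  input=c c c $  — expand R → ε
step 3: stack=$ P  input=c c c $  — expand P → c R c c
step 4: stack=$ c c R c  input=c c c $  — match c
step 5: stack=$ c c R  input=c c $  — expand R → ε
step 6: stack=$ c c  input=c c $  — match c
Stack after step 6: $ c (top = c).

c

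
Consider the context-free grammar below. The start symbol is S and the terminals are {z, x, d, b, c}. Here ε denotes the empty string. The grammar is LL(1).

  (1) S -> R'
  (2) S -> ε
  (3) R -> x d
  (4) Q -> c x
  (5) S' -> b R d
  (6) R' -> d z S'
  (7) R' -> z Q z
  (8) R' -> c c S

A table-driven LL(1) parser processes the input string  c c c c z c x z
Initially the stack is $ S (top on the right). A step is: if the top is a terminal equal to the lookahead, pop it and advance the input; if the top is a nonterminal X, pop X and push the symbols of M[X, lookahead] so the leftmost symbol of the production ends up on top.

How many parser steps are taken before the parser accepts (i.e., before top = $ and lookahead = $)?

15

      Stack    Input              Action
   1  $ S      c c c c z c x z $  expand S -> R'
   2  $ R'     c c c c z c x z $  expand R' -> c c S
   3  $ S c c  c c c c z c x z $  match c
   4  $ S c    c c c z c x z $    match c
   5  $ S      c c z c x z $      expand S -> R'
   6  $ R'     c c z c x z $      expand R' -> c c S
   7  $ S c c  c c z c x z $      match c
   8  $ S c    c z c x z $        match c
   9  $ S      z c x z $          expand S -> R'
  10  $ R'     z c x z $          expand R' -> z Q z
  11  $ z Q z  z c x z $          match z
  12  $ z Q    c x z $            expand Q -> c x
  13  $ z x c  c x z $            match c
  14  $ z x    x z $              match x
  15  $ z      z $                match z
Accept reached after 15 steps.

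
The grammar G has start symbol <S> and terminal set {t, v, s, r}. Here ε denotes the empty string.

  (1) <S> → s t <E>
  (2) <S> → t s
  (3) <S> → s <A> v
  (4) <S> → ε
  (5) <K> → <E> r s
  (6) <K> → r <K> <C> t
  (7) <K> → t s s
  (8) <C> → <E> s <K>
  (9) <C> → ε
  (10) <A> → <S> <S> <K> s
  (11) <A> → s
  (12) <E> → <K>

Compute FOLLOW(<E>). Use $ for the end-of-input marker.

FIRST(<S>): from <S>→s t <E> we get {s}; from <S>→t s we get {t}; from <S>→s <A> v we get {s}; from <S>→ε we get {ε}. So FIRST(<S>) = {ε, s, t}.
FIRST(<K>): from <K>→<E> r s we get {r, t}; from <K>→r <K> <C> t we get {r}; from <K>→t s s we get {t}. So FIRST(<K>) = {r, t}.
FIRST(<A>): from <A>→<S> <S> <K> s we get {r, s, t}; from <A>→s we get {s}. So FIRST(<A>) = {r, s, t}.
FIRST(<E>): from <E>→<K> we get {r, t}. So FIRST(<E>) = {r, t}.
FIRST(<C>): from <C>→<E> s <K> we get {r, t}; from <C>→ε we get {ε}. So FIRST(<C>) = {ε, r, t}.
FOLLOW(<S>) includes $ since <S> is the start symbol.
FOLLOW(<S>): in <A>→<S> <S> <K> s (occurrence 1), <S> is followed by <S> <K> s with FIRST {r, s, t}; in <A>→<S> <S> <K> s (occurrence 2), <S> is followed by <K> s with FIRST {r, t}. Thus FOLLOW(<S>) = {$, r, s, t}.
FOLLOW(<C>): in <K>→r <K> <C> t, <C> is followed by t with FIRST {t}. Thus FOLLOW(<C>) = {t}.
FOLLOW(<A>): in <S>→s <A> v, <A> is followed by v with FIRST {v}. Thus FOLLOW(<A>) = {v}.
FOLLOW(<E>): in <S>→s t <E>, the suffix after <E> is empty, so FOLLOW(<E>) ⊇ FOLLOW(<S>) = {$, r, s, t}; in <K>→<E> r s, <E> is followed by r s with FIRST {r}; in <C>→<E> s <K>, <E> is followed by s <K> with FIRST {s}. Thus FOLLOW(<E>) = {$, r, s, t}.
FOLLOW(<K>): in <K>→r <K> <C> t, <K> is followed by <C> t with FIRST {r, t}; in <C>→<E> s <K>, the suffix after <K> is empty, so FOLLOW(<K>) ⊇ FOLLOW(<C>) = {t}; in <A>→<S> <S> <K> s, <K> is followed by s with FIRST {s}; in <E>→<K>, the suffix after <K> is empty, so FOLLOW(<K>) ⊇ FOLLOW(<E>) = {$, r, s, t}. Thus FOLLOW(<K>) = {$, r, s, t}.

{$, r, s, t}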